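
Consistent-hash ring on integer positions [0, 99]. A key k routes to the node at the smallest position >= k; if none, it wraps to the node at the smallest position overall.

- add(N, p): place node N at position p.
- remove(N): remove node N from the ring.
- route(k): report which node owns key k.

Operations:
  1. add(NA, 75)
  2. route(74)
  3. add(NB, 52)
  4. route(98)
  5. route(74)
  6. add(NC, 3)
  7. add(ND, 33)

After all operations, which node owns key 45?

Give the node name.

Answer: NB

Derivation:
Op 1: add NA@75 -> ring=[75:NA]
Op 2: route key 74: smallest pos >= 74 is 75 -> NA
Op 3: add NB@52 -> ring=[52:NB,75:NA]
Op 4: route key 98: none >= 98, wrap to smallest pos 52 -> NB
Op 5: route key 74: smallest pos >= 74 is 75 -> NA
Op 6: add NC@3 -> ring=[3:NC,52:NB,75:NA]
Op 7: add ND@33 -> ring=[3:NC,33:ND,52:NB,75:NA]
Final route key 45: smallest pos >= 45 is 52 -> NB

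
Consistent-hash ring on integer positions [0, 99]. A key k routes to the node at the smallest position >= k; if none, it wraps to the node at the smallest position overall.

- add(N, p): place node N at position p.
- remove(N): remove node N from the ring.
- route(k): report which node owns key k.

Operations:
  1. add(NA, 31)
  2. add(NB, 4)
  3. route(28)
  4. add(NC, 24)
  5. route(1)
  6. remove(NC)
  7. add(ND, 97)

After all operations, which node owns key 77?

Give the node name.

Op 1: add NA@31 -> ring=[31:NA]
Op 2: add NB@4 -> ring=[4:NB,31:NA]
Op 3: route key 28: smallest pos >= 28 is 31 -> NA
Op 4: add NC@24 -> ring=[4:NB,24:NC,31:NA]
Op 5: route key 1: smallest pos >= 1 is 4 -> NB
Op 6: remove NC -> ring=[4:NB,31:NA]
Op 7: add ND@97 -> ring=[4:NB,31:NA,97:ND]
Final route key 77: smallest pos >= 77 is 97 -> ND

Answer: ND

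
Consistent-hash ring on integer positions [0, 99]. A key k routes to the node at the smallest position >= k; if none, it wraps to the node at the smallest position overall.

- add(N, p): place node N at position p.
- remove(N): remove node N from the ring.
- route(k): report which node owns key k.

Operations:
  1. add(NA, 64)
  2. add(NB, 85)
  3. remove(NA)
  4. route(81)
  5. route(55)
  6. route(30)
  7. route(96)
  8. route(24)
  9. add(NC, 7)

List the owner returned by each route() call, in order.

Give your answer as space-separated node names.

Op 1: add NA@64 -> ring=[64:NA]
Op 2: add NB@85 -> ring=[64:NA,85:NB]
Op 3: remove NA -> ring=[85:NB]
Op 4: route key 81: smallest pos >= 81 is 85 -> NB
Op 5: route key 55: smallest pos >= 55 is 85 -> NB
Op 6: route key 30: smallest pos >= 30 is 85 -> NB
Op 7: route key 96: none >= 96, wrap to smallest pos 85 -> NB
Op 8: route key 24: smallest pos >= 24 is 85 -> NB
Op 9: add NC@7 -> ring=[7:NC,85:NB]

Answer: NB NB NB NB NB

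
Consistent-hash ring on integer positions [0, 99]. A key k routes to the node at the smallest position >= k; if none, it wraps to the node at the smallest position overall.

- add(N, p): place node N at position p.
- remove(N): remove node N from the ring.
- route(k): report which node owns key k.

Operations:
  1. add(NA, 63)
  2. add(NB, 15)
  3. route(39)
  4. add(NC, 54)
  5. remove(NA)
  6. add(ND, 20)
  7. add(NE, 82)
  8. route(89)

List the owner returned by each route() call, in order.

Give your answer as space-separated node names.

Answer: NA NB

Derivation:
Op 1: add NA@63 -> ring=[63:NA]
Op 2: add NB@15 -> ring=[15:NB,63:NA]
Op 3: route key 39: smallest pos >= 39 is 63 -> NA
Op 4: add NC@54 -> ring=[15:NB,54:NC,63:NA]
Op 5: remove NA -> ring=[15:NB,54:NC]
Op 6: add ND@20 -> ring=[15:NB,20:ND,54:NC]
Op 7: add NE@82 -> ring=[15:NB,20:ND,54:NC,82:NE]
Op 8: route key 89: none >= 89, wrap to smallest pos 15 -> NB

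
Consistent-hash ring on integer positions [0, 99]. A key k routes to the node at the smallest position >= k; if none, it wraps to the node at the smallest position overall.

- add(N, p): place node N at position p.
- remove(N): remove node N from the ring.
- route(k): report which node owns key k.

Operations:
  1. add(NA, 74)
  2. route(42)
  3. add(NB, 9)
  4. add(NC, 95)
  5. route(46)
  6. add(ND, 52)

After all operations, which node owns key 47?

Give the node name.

Answer: ND

Derivation:
Op 1: add NA@74 -> ring=[74:NA]
Op 2: route key 42: smallest pos >= 42 is 74 -> NA
Op 3: add NB@9 -> ring=[9:NB,74:NA]
Op 4: add NC@95 -> ring=[9:NB,74:NA,95:NC]
Op 5: route key 46: smallest pos >= 46 is 74 -> NA
Op 6: add ND@52 -> ring=[9:NB,52:ND,74:NA,95:NC]
Final route key 47: smallest pos >= 47 is 52 -> ND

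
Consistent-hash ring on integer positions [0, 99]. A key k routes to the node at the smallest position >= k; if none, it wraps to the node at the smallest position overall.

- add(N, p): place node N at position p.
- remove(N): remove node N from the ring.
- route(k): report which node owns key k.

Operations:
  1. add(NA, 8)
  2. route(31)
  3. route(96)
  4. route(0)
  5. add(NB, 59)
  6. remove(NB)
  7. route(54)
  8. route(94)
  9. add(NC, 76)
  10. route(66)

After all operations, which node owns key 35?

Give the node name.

Op 1: add NA@8 -> ring=[8:NA]
Op 2: route key 31: none >= 31, wrap to smallest pos 8 -> NA
Op 3: route key 96: none >= 96, wrap to smallest pos 8 -> NA
Op 4: route key 0: smallest pos >= 0 is 8 -> NA
Op 5: add NB@59 -> ring=[8:NA,59:NB]
Op 6: remove NB -> ring=[8:NA]
Op 7: route key 54: none >= 54, wrap to smallest pos 8 -> NA
Op 8: route key 94: none >= 94, wrap to smallest pos 8 -> NA
Op 9: add NC@76 -> ring=[8:NA,76:NC]
Op 10: route key 66: smallest pos >= 66 is 76 -> NC
Final route key 35: smallest pos >= 35 is 76 -> NC

Answer: NC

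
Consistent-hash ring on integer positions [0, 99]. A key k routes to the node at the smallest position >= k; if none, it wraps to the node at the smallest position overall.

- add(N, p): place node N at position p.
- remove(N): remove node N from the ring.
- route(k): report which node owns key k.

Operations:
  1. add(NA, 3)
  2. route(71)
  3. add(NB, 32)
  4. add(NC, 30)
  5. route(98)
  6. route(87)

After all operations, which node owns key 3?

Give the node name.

Answer: NA

Derivation:
Op 1: add NA@3 -> ring=[3:NA]
Op 2: route key 71: none >= 71, wrap to smallest pos 3 -> NA
Op 3: add NB@32 -> ring=[3:NA,32:NB]
Op 4: add NC@30 -> ring=[3:NA,30:NC,32:NB]
Op 5: route key 98: none >= 98, wrap to smallest pos 3 -> NA
Op 6: route key 87: none >= 87, wrap to smallest pos 3 -> NA
Final route key 3: smallest pos >= 3 is 3 -> NA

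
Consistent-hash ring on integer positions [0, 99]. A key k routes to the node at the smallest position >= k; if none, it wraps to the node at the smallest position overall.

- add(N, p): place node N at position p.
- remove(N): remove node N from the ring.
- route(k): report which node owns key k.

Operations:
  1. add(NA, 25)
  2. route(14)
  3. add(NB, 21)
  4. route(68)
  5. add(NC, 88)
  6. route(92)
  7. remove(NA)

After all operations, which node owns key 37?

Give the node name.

Op 1: add NA@25 -> ring=[25:NA]
Op 2: route key 14: smallest pos >= 14 is 25 -> NA
Op 3: add NB@21 -> ring=[21:NB,25:NA]
Op 4: route key 68: none >= 68, wrap to smallest pos 21 -> NB
Op 5: add NC@88 -> ring=[21:NB,25:NA,88:NC]
Op 6: route key 92: none >= 92, wrap to smallest pos 21 -> NB
Op 7: remove NA -> ring=[21:NB,88:NC]
Final route key 37: smallest pos >= 37 is 88 -> NC

Answer: NC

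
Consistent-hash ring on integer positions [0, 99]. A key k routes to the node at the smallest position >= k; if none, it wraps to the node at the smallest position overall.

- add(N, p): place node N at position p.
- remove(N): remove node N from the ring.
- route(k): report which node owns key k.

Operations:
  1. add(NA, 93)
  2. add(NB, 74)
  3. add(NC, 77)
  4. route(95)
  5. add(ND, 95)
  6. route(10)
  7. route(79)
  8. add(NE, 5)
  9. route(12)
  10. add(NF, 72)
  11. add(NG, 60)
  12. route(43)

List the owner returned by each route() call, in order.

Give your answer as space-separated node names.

Op 1: add NA@93 -> ring=[93:NA]
Op 2: add NB@74 -> ring=[74:NB,93:NA]
Op 3: add NC@77 -> ring=[74:NB,77:NC,93:NA]
Op 4: route key 95: none >= 95, wrap to smallest pos 74 -> NB
Op 5: add ND@95 -> ring=[74:NB,77:NC,93:NA,95:ND]
Op 6: route key 10: smallest pos >= 10 is 74 -> NB
Op 7: route key 79: smallest pos >= 79 is 93 -> NA
Op 8: add NE@5 -> ring=[5:NE,74:NB,77:NC,93:NA,95:ND]
Op 9: route key 12: smallest pos >= 12 is 74 -> NB
Op 10: add NF@72 -> ring=[5:NE,72:NF,74:NB,77:NC,93:NA,95:ND]
Op 11: add NG@60 -> ring=[5:NE,60:NG,72:NF,74:NB,77:NC,93:NA,95:ND]
Op 12: route key 43: smallest pos >= 43 is 60 -> NG

Answer: NB NB NA NB NG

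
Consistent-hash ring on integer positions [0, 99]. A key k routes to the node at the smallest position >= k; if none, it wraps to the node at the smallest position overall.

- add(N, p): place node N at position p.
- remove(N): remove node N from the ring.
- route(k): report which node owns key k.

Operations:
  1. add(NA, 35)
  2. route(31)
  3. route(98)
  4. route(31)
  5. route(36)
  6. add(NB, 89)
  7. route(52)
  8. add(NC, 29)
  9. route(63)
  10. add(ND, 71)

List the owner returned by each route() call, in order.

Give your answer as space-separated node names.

Op 1: add NA@35 -> ring=[35:NA]
Op 2: route key 31: smallest pos >= 31 is 35 -> NA
Op 3: route key 98: none >= 98, wrap to smallest pos 35 -> NA
Op 4: route key 31: smallest pos >= 31 is 35 -> NA
Op 5: route key 36: none >= 36, wrap to smallest pos 35 -> NA
Op 6: add NB@89 -> ring=[35:NA,89:NB]
Op 7: route key 52: smallest pos >= 52 is 89 -> NB
Op 8: add NC@29 -> ring=[29:NC,35:NA,89:NB]
Op 9: route key 63: smallest pos >= 63 is 89 -> NB
Op 10: add ND@71 -> ring=[29:NC,35:NA,71:ND,89:NB]

Answer: NA NA NA NA NB NB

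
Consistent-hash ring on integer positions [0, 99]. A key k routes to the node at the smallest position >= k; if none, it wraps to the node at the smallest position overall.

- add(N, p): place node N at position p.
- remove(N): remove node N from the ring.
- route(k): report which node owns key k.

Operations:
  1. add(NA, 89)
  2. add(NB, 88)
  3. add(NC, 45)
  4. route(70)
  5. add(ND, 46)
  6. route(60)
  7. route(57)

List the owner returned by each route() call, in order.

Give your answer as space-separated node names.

Op 1: add NA@89 -> ring=[89:NA]
Op 2: add NB@88 -> ring=[88:NB,89:NA]
Op 3: add NC@45 -> ring=[45:NC,88:NB,89:NA]
Op 4: route key 70: smallest pos >= 70 is 88 -> NB
Op 5: add ND@46 -> ring=[45:NC,46:ND,88:NB,89:NA]
Op 6: route key 60: smallest pos >= 60 is 88 -> NB
Op 7: route key 57: smallest pos >= 57 is 88 -> NB

Answer: NB NB NB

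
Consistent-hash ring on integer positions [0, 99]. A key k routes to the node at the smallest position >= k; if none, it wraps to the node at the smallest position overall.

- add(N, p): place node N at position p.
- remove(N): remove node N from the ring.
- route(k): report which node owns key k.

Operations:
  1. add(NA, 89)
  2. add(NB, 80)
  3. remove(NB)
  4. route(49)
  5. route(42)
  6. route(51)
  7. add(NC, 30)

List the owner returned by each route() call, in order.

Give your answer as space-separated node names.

Op 1: add NA@89 -> ring=[89:NA]
Op 2: add NB@80 -> ring=[80:NB,89:NA]
Op 3: remove NB -> ring=[89:NA]
Op 4: route key 49: smallest pos >= 49 is 89 -> NA
Op 5: route key 42: smallest pos >= 42 is 89 -> NA
Op 6: route key 51: smallest pos >= 51 is 89 -> NA
Op 7: add NC@30 -> ring=[30:NC,89:NA]

Answer: NA NA NA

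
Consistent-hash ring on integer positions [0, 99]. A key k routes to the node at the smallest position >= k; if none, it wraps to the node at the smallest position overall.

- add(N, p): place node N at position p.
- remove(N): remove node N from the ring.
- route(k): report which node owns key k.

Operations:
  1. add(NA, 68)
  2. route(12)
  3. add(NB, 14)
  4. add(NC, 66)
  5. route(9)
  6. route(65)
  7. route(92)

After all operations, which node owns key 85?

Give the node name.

Answer: NB

Derivation:
Op 1: add NA@68 -> ring=[68:NA]
Op 2: route key 12: smallest pos >= 12 is 68 -> NA
Op 3: add NB@14 -> ring=[14:NB,68:NA]
Op 4: add NC@66 -> ring=[14:NB,66:NC,68:NA]
Op 5: route key 9: smallest pos >= 9 is 14 -> NB
Op 6: route key 65: smallest pos >= 65 is 66 -> NC
Op 7: route key 92: none >= 92, wrap to smallest pos 14 -> NB
Final route key 85: none >= 85, wrap to smallest pos 14 -> NB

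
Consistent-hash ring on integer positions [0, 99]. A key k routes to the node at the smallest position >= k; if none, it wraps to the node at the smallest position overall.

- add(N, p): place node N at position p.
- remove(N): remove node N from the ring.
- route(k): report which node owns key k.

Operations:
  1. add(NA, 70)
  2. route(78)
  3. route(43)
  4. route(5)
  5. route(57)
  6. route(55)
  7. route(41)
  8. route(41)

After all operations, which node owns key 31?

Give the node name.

Answer: NA

Derivation:
Op 1: add NA@70 -> ring=[70:NA]
Op 2: route key 78: none >= 78, wrap to smallest pos 70 -> NA
Op 3: route key 43: smallest pos >= 43 is 70 -> NA
Op 4: route key 5: smallest pos >= 5 is 70 -> NA
Op 5: route key 57: smallest pos >= 57 is 70 -> NA
Op 6: route key 55: smallest pos >= 55 is 70 -> NA
Op 7: route key 41: smallest pos >= 41 is 70 -> NA
Op 8: route key 41: smallest pos >= 41 is 70 -> NA
Final route key 31: smallest pos >= 31 is 70 -> NA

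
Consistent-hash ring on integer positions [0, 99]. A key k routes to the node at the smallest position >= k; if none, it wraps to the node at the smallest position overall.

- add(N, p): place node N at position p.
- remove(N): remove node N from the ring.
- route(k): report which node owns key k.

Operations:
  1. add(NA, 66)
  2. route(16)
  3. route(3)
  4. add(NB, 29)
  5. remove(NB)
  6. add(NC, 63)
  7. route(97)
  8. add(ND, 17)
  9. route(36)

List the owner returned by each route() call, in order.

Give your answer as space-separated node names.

Op 1: add NA@66 -> ring=[66:NA]
Op 2: route key 16: smallest pos >= 16 is 66 -> NA
Op 3: route key 3: smallest pos >= 3 is 66 -> NA
Op 4: add NB@29 -> ring=[29:NB,66:NA]
Op 5: remove NB -> ring=[66:NA]
Op 6: add NC@63 -> ring=[63:NC,66:NA]
Op 7: route key 97: none >= 97, wrap to smallest pos 63 -> NC
Op 8: add ND@17 -> ring=[17:ND,63:NC,66:NA]
Op 9: route key 36: smallest pos >= 36 is 63 -> NC

Answer: NA NA NC NC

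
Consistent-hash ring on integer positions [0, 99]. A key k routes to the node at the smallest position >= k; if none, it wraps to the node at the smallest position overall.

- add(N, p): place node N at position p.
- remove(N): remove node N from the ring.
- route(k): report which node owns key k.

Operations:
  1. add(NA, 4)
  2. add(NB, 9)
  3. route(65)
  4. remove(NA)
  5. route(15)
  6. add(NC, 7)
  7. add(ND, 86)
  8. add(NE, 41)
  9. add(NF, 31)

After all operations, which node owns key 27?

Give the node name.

Answer: NF

Derivation:
Op 1: add NA@4 -> ring=[4:NA]
Op 2: add NB@9 -> ring=[4:NA,9:NB]
Op 3: route key 65: none >= 65, wrap to smallest pos 4 -> NA
Op 4: remove NA -> ring=[9:NB]
Op 5: route key 15: none >= 15, wrap to smallest pos 9 -> NB
Op 6: add NC@7 -> ring=[7:NC,9:NB]
Op 7: add ND@86 -> ring=[7:NC,9:NB,86:ND]
Op 8: add NE@41 -> ring=[7:NC,9:NB,41:NE,86:ND]
Op 9: add NF@31 -> ring=[7:NC,9:NB,31:NF,41:NE,86:ND]
Final route key 27: smallest pos >= 27 is 31 -> NF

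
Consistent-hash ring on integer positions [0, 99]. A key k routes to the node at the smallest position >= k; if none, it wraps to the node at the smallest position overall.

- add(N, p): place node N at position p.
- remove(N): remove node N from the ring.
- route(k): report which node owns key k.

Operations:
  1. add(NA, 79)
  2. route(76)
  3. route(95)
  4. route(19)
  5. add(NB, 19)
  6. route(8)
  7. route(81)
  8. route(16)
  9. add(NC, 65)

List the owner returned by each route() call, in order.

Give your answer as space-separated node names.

Op 1: add NA@79 -> ring=[79:NA]
Op 2: route key 76: smallest pos >= 76 is 79 -> NA
Op 3: route key 95: none >= 95, wrap to smallest pos 79 -> NA
Op 4: route key 19: smallest pos >= 19 is 79 -> NA
Op 5: add NB@19 -> ring=[19:NB,79:NA]
Op 6: route key 8: smallest pos >= 8 is 19 -> NB
Op 7: route key 81: none >= 81, wrap to smallest pos 19 -> NB
Op 8: route key 16: smallest pos >= 16 is 19 -> NB
Op 9: add NC@65 -> ring=[19:NB,65:NC,79:NA]

Answer: NA NA NA NB NB NB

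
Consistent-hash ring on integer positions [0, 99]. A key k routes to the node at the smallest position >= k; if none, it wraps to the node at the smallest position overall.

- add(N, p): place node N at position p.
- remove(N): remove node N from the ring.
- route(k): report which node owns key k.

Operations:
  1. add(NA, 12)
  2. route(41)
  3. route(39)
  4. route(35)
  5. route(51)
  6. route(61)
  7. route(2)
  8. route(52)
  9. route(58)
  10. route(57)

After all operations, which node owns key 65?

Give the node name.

Answer: NA

Derivation:
Op 1: add NA@12 -> ring=[12:NA]
Op 2: route key 41: none >= 41, wrap to smallest pos 12 -> NA
Op 3: route key 39: none >= 39, wrap to smallest pos 12 -> NA
Op 4: route key 35: none >= 35, wrap to smallest pos 12 -> NA
Op 5: route key 51: none >= 51, wrap to smallest pos 12 -> NA
Op 6: route key 61: none >= 61, wrap to smallest pos 12 -> NA
Op 7: route key 2: smallest pos >= 2 is 12 -> NA
Op 8: route key 52: none >= 52, wrap to smallest pos 12 -> NA
Op 9: route key 58: none >= 58, wrap to smallest pos 12 -> NA
Op 10: route key 57: none >= 57, wrap to smallest pos 12 -> NA
Final route key 65: none >= 65, wrap to smallest pos 12 -> NA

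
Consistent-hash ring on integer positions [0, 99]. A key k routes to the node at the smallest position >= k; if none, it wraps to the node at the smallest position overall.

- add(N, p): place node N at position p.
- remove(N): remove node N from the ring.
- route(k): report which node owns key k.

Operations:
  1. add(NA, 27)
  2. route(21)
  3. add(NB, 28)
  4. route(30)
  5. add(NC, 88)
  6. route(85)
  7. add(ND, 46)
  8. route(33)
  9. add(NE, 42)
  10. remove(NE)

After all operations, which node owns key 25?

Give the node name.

Op 1: add NA@27 -> ring=[27:NA]
Op 2: route key 21: smallest pos >= 21 is 27 -> NA
Op 3: add NB@28 -> ring=[27:NA,28:NB]
Op 4: route key 30: none >= 30, wrap to smallest pos 27 -> NA
Op 5: add NC@88 -> ring=[27:NA,28:NB,88:NC]
Op 6: route key 85: smallest pos >= 85 is 88 -> NC
Op 7: add ND@46 -> ring=[27:NA,28:NB,46:ND,88:NC]
Op 8: route key 33: smallest pos >= 33 is 46 -> ND
Op 9: add NE@42 -> ring=[27:NA,28:NB,42:NE,46:ND,88:NC]
Op 10: remove NE -> ring=[27:NA,28:NB,46:ND,88:NC]
Final route key 25: smallest pos >= 25 is 27 -> NA

Answer: NA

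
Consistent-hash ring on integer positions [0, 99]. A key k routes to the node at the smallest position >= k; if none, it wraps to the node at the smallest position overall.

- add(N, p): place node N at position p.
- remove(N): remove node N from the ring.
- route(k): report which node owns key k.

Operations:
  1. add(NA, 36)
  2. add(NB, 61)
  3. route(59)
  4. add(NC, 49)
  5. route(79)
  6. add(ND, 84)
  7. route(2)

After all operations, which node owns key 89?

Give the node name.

Op 1: add NA@36 -> ring=[36:NA]
Op 2: add NB@61 -> ring=[36:NA,61:NB]
Op 3: route key 59: smallest pos >= 59 is 61 -> NB
Op 4: add NC@49 -> ring=[36:NA,49:NC,61:NB]
Op 5: route key 79: none >= 79, wrap to smallest pos 36 -> NA
Op 6: add ND@84 -> ring=[36:NA,49:NC,61:NB,84:ND]
Op 7: route key 2: smallest pos >= 2 is 36 -> NA
Final route key 89: none >= 89, wrap to smallest pos 36 -> NA

Answer: NA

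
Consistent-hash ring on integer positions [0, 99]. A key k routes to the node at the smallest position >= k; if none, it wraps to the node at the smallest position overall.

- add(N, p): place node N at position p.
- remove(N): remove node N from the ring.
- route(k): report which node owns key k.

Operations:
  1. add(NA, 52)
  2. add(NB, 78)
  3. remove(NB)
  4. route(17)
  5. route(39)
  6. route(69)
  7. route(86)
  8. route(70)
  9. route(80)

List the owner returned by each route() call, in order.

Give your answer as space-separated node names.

Answer: NA NA NA NA NA NA

Derivation:
Op 1: add NA@52 -> ring=[52:NA]
Op 2: add NB@78 -> ring=[52:NA,78:NB]
Op 3: remove NB -> ring=[52:NA]
Op 4: route key 17: smallest pos >= 17 is 52 -> NA
Op 5: route key 39: smallest pos >= 39 is 52 -> NA
Op 6: route key 69: none >= 69, wrap to smallest pos 52 -> NA
Op 7: route key 86: none >= 86, wrap to smallest pos 52 -> NA
Op 8: route key 70: none >= 70, wrap to smallest pos 52 -> NA
Op 9: route key 80: none >= 80, wrap to smallest pos 52 -> NA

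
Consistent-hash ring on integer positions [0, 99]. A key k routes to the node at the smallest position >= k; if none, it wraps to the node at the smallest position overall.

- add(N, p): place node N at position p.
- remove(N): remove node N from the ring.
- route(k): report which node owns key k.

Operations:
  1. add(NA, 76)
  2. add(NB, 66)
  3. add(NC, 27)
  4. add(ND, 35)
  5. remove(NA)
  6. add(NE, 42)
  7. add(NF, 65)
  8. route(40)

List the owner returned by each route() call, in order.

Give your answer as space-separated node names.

Answer: NE

Derivation:
Op 1: add NA@76 -> ring=[76:NA]
Op 2: add NB@66 -> ring=[66:NB,76:NA]
Op 3: add NC@27 -> ring=[27:NC,66:NB,76:NA]
Op 4: add ND@35 -> ring=[27:NC,35:ND,66:NB,76:NA]
Op 5: remove NA -> ring=[27:NC,35:ND,66:NB]
Op 6: add NE@42 -> ring=[27:NC,35:ND,42:NE,66:NB]
Op 7: add NF@65 -> ring=[27:NC,35:ND,42:NE,65:NF,66:NB]
Op 8: route key 40: smallest pos >= 40 is 42 -> NE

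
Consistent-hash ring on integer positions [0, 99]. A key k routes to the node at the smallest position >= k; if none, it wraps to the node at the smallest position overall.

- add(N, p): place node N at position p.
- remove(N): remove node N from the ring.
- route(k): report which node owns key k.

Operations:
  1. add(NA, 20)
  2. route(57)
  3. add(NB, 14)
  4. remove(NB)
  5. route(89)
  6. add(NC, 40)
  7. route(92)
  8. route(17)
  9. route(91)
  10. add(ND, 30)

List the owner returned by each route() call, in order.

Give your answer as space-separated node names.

Op 1: add NA@20 -> ring=[20:NA]
Op 2: route key 57: none >= 57, wrap to smallest pos 20 -> NA
Op 3: add NB@14 -> ring=[14:NB,20:NA]
Op 4: remove NB -> ring=[20:NA]
Op 5: route key 89: none >= 89, wrap to smallest pos 20 -> NA
Op 6: add NC@40 -> ring=[20:NA,40:NC]
Op 7: route key 92: none >= 92, wrap to smallest pos 20 -> NA
Op 8: route key 17: smallest pos >= 17 is 20 -> NA
Op 9: route key 91: none >= 91, wrap to smallest pos 20 -> NA
Op 10: add ND@30 -> ring=[20:NA,30:ND,40:NC]

Answer: NA NA NA NA NA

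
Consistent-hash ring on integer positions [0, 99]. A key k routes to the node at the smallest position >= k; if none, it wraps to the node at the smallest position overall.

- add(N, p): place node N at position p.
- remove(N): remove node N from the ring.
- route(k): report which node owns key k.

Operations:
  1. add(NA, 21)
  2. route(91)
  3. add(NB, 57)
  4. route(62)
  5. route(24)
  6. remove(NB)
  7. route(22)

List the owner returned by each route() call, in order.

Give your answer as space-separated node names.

Op 1: add NA@21 -> ring=[21:NA]
Op 2: route key 91: none >= 91, wrap to smallest pos 21 -> NA
Op 3: add NB@57 -> ring=[21:NA,57:NB]
Op 4: route key 62: none >= 62, wrap to smallest pos 21 -> NA
Op 5: route key 24: smallest pos >= 24 is 57 -> NB
Op 6: remove NB -> ring=[21:NA]
Op 7: route key 22: none >= 22, wrap to smallest pos 21 -> NA

Answer: NA NA NB NA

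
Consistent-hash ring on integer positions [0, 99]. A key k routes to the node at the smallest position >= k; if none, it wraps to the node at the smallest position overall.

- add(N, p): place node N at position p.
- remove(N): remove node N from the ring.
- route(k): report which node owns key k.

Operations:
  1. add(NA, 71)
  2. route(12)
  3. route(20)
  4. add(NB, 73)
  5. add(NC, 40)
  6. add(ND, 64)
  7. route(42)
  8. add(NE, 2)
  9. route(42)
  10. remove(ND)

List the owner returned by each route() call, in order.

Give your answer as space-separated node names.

Answer: NA NA ND ND

Derivation:
Op 1: add NA@71 -> ring=[71:NA]
Op 2: route key 12: smallest pos >= 12 is 71 -> NA
Op 3: route key 20: smallest pos >= 20 is 71 -> NA
Op 4: add NB@73 -> ring=[71:NA,73:NB]
Op 5: add NC@40 -> ring=[40:NC,71:NA,73:NB]
Op 6: add ND@64 -> ring=[40:NC,64:ND,71:NA,73:NB]
Op 7: route key 42: smallest pos >= 42 is 64 -> ND
Op 8: add NE@2 -> ring=[2:NE,40:NC,64:ND,71:NA,73:NB]
Op 9: route key 42: smallest pos >= 42 is 64 -> ND
Op 10: remove ND -> ring=[2:NE,40:NC,71:NA,73:NB]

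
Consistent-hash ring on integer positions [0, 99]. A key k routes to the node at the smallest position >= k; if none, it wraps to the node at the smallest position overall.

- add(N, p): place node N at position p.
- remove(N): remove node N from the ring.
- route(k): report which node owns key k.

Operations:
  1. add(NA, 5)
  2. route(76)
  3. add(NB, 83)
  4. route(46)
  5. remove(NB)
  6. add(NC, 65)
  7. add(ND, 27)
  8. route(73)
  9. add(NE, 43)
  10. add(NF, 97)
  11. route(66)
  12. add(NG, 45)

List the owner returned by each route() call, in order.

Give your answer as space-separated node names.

Op 1: add NA@5 -> ring=[5:NA]
Op 2: route key 76: none >= 76, wrap to smallest pos 5 -> NA
Op 3: add NB@83 -> ring=[5:NA,83:NB]
Op 4: route key 46: smallest pos >= 46 is 83 -> NB
Op 5: remove NB -> ring=[5:NA]
Op 6: add NC@65 -> ring=[5:NA,65:NC]
Op 7: add ND@27 -> ring=[5:NA,27:ND,65:NC]
Op 8: route key 73: none >= 73, wrap to smallest pos 5 -> NA
Op 9: add NE@43 -> ring=[5:NA,27:ND,43:NE,65:NC]
Op 10: add NF@97 -> ring=[5:NA,27:ND,43:NE,65:NC,97:NF]
Op 11: route key 66: smallest pos >= 66 is 97 -> NF
Op 12: add NG@45 -> ring=[5:NA,27:ND,43:NE,45:NG,65:NC,97:NF]

Answer: NA NB NA NF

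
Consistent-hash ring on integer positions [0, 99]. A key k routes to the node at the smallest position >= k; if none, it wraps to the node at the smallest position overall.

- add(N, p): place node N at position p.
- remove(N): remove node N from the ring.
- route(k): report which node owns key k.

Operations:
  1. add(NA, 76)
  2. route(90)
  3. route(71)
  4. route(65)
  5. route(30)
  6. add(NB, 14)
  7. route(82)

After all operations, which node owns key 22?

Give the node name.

Op 1: add NA@76 -> ring=[76:NA]
Op 2: route key 90: none >= 90, wrap to smallest pos 76 -> NA
Op 3: route key 71: smallest pos >= 71 is 76 -> NA
Op 4: route key 65: smallest pos >= 65 is 76 -> NA
Op 5: route key 30: smallest pos >= 30 is 76 -> NA
Op 6: add NB@14 -> ring=[14:NB,76:NA]
Op 7: route key 82: none >= 82, wrap to smallest pos 14 -> NB
Final route key 22: smallest pos >= 22 is 76 -> NA

Answer: NA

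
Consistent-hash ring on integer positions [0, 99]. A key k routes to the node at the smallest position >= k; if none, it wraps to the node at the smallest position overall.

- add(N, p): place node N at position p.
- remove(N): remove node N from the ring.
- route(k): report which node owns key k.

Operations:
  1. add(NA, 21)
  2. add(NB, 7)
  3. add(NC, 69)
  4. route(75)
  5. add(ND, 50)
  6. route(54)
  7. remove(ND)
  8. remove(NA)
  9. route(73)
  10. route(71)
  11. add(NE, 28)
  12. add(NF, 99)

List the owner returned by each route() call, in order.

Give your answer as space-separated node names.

Answer: NB NC NB NB

Derivation:
Op 1: add NA@21 -> ring=[21:NA]
Op 2: add NB@7 -> ring=[7:NB,21:NA]
Op 3: add NC@69 -> ring=[7:NB,21:NA,69:NC]
Op 4: route key 75: none >= 75, wrap to smallest pos 7 -> NB
Op 5: add ND@50 -> ring=[7:NB,21:NA,50:ND,69:NC]
Op 6: route key 54: smallest pos >= 54 is 69 -> NC
Op 7: remove ND -> ring=[7:NB,21:NA,69:NC]
Op 8: remove NA -> ring=[7:NB,69:NC]
Op 9: route key 73: none >= 73, wrap to smallest pos 7 -> NB
Op 10: route key 71: none >= 71, wrap to smallest pos 7 -> NB
Op 11: add NE@28 -> ring=[7:NB,28:NE,69:NC]
Op 12: add NF@99 -> ring=[7:NB,28:NE,69:NC,99:NF]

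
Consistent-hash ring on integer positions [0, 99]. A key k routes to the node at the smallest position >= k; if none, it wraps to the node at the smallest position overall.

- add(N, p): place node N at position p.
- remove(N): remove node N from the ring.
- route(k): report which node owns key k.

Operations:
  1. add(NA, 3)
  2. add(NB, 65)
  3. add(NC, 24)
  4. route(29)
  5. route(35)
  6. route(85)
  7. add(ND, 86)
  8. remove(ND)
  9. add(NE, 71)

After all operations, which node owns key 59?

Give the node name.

Op 1: add NA@3 -> ring=[3:NA]
Op 2: add NB@65 -> ring=[3:NA,65:NB]
Op 3: add NC@24 -> ring=[3:NA,24:NC,65:NB]
Op 4: route key 29: smallest pos >= 29 is 65 -> NB
Op 5: route key 35: smallest pos >= 35 is 65 -> NB
Op 6: route key 85: none >= 85, wrap to smallest pos 3 -> NA
Op 7: add ND@86 -> ring=[3:NA,24:NC,65:NB,86:ND]
Op 8: remove ND -> ring=[3:NA,24:NC,65:NB]
Op 9: add NE@71 -> ring=[3:NA,24:NC,65:NB,71:NE]
Final route key 59: smallest pos >= 59 is 65 -> NB

Answer: NB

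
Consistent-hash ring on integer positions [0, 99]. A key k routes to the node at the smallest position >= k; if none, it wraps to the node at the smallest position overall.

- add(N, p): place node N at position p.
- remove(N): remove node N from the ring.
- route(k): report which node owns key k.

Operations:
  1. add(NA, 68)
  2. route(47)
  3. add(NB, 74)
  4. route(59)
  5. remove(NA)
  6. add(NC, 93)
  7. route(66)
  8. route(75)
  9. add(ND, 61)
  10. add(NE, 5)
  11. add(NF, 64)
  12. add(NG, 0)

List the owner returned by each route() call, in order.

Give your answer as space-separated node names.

Answer: NA NA NB NC

Derivation:
Op 1: add NA@68 -> ring=[68:NA]
Op 2: route key 47: smallest pos >= 47 is 68 -> NA
Op 3: add NB@74 -> ring=[68:NA,74:NB]
Op 4: route key 59: smallest pos >= 59 is 68 -> NA
Op 5: remove NA -> ring=[74:NB]
Op 6: add NC@93 -> ring=[74:NB,93:NC]
Op 7: route key 66: smallest pos >= 66 is 74 -> NB
Op 8: route key 75: smallest pos >= 75 is 93 -> NC
Op 9: add ND@61 -> ring=[61:ND,74:NB,93:NC]
Op 10: add NE@5 -> ring=[5:NE,61:ND,74:NB,93:NC]
Op 11: add NF@64 -> ring=[5:NE,61:ND,64:NF,74:NB,93:NC]
Op 12: add NG@0 -> ring=[0:NG,5:NE,61:ND,64:NF,74:NB,93:NC]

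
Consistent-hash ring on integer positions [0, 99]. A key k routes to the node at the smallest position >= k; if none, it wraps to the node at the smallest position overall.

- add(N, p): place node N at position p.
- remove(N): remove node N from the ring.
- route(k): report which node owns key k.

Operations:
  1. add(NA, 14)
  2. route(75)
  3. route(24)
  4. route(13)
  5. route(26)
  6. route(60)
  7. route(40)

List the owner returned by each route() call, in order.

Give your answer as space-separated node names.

Answer: NA NA NA NA NA NA

Derivation:
Op 1: add NA@14 -> ring=[14:NA]
Op 2: route key 75: none >= 75, wrap to smallest pos 14 -> NA
Op 3: route key 24: none >= 24, wrap to smallest pos 14 -> NA
Op 4: route key 13: smallest pos >= 13 is 14 -> NA
Op 5: route key 26: none >= 26, wrap to smallest pos 14 -> NA
Op 6: route key 60: none >= 60, wrap to smallest pos 14 -> NA
Op 7: route key 40: none >= 40, wrap to smallest pos 14 -> NA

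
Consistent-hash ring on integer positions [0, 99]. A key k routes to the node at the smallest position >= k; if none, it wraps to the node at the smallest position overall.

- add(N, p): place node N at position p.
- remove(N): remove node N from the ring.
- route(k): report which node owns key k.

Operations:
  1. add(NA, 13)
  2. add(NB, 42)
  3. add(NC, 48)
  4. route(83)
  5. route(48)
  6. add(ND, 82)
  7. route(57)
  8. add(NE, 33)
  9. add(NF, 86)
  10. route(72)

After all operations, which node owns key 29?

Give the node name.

Answer: NE

Derivation:
Op 1: add NA@13 -> ring=[13:NA]
Op 2: add NB@42 -> ring=[13:NA,42:NB]
Op 3: add NC@48 -> ring=[13:NA,42:NB,48:NC]
Op 4: route key 83: none >= 83, wrap to smallest pos 13 -> NA
Op 5: route key 48: smallest pos >= 48 is 48 -> NC
Op 6: add ND@82 -> ring=[13:NA,42:NB,48:NC,82:ND]
Op 7: route key 57: smallest pos >= 57 is 82 -> ND
Op 8: add NE@33 -> ring=[13:NA,33:NE,42:NB,48:NC,82:ND]
Op 9: add NF@86 -> ring=[13:NA,33:NE,42:NB,48:NC,82:ND,86:NF]
Op 10: route key 72: smallest pos >= 72 is 82 -> ND
Final route key 29: smallest pos >= 29 is 33 -> NE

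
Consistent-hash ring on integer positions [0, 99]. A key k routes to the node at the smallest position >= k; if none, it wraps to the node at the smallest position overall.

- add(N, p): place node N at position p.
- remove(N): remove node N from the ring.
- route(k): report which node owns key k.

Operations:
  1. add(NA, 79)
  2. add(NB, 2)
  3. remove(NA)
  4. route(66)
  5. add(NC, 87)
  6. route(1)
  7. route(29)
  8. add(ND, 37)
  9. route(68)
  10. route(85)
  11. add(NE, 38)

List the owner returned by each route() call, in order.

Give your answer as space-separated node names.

Op 1: add NA@79 -> ring=[79:NA]
Op 2: add NB@2 -> ring=[2:NB,79:NA]
Op 3: remove NA -> ring=[2:NB]
Op 4: route key 66: none >= 66, wrap to smallest pos 2 -> NB
Op 5: add NC@87 -> ring=[2:NB,87:NC]
Op 6: route key 1: smallest pos >= 1 is 2 -> NB
Op 7: route key 29: smallest pos >= 29 is 87 -> NC
Op 8: add ND@37 -> ring=[2:NB,37:ND,87:NC]
Op 9: route key 68: smallest pos >= 68 is 87 -> NC
Op 10: route key 85: smallest pos >= 85 is 87 -> NC
Op 11: add NE@38 -> ring=[2:NB,37:ND,38:NE,87:NC]

Answer: NB NB NC NC NC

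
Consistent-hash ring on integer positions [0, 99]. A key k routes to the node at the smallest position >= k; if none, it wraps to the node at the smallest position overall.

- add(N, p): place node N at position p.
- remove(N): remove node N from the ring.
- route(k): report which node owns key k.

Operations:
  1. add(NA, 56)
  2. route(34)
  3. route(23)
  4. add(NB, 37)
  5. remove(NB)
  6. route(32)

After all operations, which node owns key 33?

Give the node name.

Answer: NA

Derivation:
Op 1: add NA@56 -> ring=[56:NA]
Op 2: route key 34: smallest pos >= 34 is 56 -> NA
Op 3: route key 23: smallest pos >= 23 is 56 -> NA
Op 4: add NB@37 -> ring=[37:NB,56:NA]
Op 5: remove NB -> ring=[56:NA]
Op 6: route key 32: smallest pos >= 32 is 56 -> NA
Final route key 33: smallest pos >= 33 is 56 -> NA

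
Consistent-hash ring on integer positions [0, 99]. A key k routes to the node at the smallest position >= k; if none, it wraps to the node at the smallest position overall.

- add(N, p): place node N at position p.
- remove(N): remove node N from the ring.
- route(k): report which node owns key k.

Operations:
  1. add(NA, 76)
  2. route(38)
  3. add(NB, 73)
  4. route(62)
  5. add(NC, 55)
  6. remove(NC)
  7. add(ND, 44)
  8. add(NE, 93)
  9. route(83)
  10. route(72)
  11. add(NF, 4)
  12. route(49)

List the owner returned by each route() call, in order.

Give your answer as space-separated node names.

Op 1: add NA@76 -> ring=[76:NA]
Op 2: route key 38: smallest pos >= 38 is 76 -> NA
Op 3: add NB@73 -> ring=[73:NB,76:NA]
Op 4: route key 62: smallest pos >= 62 is 73 -> NB
Op 5: add NC@55 -> ring=[55:NC,73:NB,76:NA]
Op 6: remove NC -> ring=[73:NB,76:NA]
Op 7: add ND@44 -> ring=[44:ND,73:NB,76:NA]
Op 8: add NE@93 -> ring=[44:ND,73:NB,76:NA,93:NE]
Op 9: route key 83: smallest pos >= 83 is 93 -> NE
Op 10: route key 72: smallest pos >= 72 is 73 -> NB
Op 11: add NF@4 -> ring=[4:NF,44:ND,73:NB,76:NA,93:NE]
Op 12: route key 49: smallest pos >= 49 is 73 -> NB

Answer: NA NB NE NB NB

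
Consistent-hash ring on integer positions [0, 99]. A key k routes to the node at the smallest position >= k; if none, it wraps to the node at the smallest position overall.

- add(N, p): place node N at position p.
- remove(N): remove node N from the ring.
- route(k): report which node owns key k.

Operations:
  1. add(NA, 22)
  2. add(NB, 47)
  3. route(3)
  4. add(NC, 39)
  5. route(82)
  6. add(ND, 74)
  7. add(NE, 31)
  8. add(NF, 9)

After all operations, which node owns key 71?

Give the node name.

Answer: ND

Derivation:
Op 1: add NA@22 -> ring=[22:NA]
Op 2: add NB@47 -> ring=[22:NA,47:NB]
Op 3: route key 3: smallest pos >= 3 is 22 -> NA
Op 4: add NC@39 -> ring=[22:NA,39:NC,47:NB]
Op 5: route key 82: none >= 82, wrap to smallest pos 22 -> NA
Op 6: add ND@74 -> ring=[22:NA,39:NC,47:NB,74:ND]
Op 7: add NE@31 -> ring=[22:NA,31:NE,39:NC,47:NB,74:ND]
Op 8: add NF@9 -> ring=[9:NF,22:NA,31:NE,39:NC,47:NB,74:ND]
Final route key 71: smallest pos >= 71 is 74 -> ND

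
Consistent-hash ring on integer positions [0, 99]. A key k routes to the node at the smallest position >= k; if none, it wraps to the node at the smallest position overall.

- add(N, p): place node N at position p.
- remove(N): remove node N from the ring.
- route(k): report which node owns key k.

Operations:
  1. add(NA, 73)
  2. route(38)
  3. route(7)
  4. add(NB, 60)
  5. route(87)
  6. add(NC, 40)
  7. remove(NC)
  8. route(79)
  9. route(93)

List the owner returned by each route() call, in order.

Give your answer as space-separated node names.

Op 1: add NA@73 -> ring=[73:NA]
Op 2: route key 38: smallest pos >= 38 is 73 -> NA
Op 3: route key 7: smallest pos >= 7 is 73 -> NA
Op 4: add NB@60 -> ring=[60:NB,73:NA]
Op 5: route key 87: none >= 87, wrap to smallest pos 60 -> NB
Op 6: add NC@40 -> ring=[40:NC,60:NB,73:NA]
Op 7: remove NC -> ring=[60:NB,73:NA]
Op 8: route key 79: none >= 79, wrap to smallest pos 60 -> NB
Op 9: route key 93: none >= 93, wrap to smallest pos 60 -> NB

Answer: NA NA NB NB NB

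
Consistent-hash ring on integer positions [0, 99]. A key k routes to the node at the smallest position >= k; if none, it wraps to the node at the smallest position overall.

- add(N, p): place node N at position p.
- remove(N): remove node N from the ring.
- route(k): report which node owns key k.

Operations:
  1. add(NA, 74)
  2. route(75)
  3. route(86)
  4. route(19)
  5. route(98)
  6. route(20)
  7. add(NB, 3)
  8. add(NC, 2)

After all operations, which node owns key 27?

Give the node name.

Op 1: add NA@74 -> ring=[74:NA]
Op 2: route key 75: none >= 75, wrap to smallest pos 74 -> NA
Op 3: route key 86: none >= 86, wrap to smallest pos 74 -> NA
Op 4: route key 19: smallest pos >= 19 is 74 -> NA
Op 5: route key 98: none >= 98, wrap to smallest pos 74 -> NA
Op 6: route key 20: smallest pos >= 20 is 74 -> NA
Op 7: add NB@3 -> ring=[3:NB,74:NA]
Op 8: add NC@2 -> ring=[2:NC,3:NB,74:NA]
Final route key 27: smallest pos >= 27 is 74 -> NA

Answer: NA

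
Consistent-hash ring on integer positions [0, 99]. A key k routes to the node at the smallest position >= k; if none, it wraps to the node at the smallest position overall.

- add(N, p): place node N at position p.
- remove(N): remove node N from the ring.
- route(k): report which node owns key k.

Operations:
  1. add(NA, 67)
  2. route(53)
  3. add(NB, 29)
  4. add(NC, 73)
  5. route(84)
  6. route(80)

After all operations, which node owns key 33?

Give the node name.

Answer: NA

Derivation:
Op 1: add NA@67 -> ring=[67:NA]
Op 2: route key 53: smallest pos >= 53 is 67 -> NA
Op 3: add NB@29 -> ring=[29:NB,67:NA]
Op 4: add NC@73 -> ring=[29:NB,67:NA,73:NC]
Op 5: route key 84: none >= 84, wrap to smallest pos 29 -> NB
Op 6: route key 80: none >= 80, wrap to smallest pos 29 -> NB
Final route key 33: smallest pos >= 33 is 67 -> NA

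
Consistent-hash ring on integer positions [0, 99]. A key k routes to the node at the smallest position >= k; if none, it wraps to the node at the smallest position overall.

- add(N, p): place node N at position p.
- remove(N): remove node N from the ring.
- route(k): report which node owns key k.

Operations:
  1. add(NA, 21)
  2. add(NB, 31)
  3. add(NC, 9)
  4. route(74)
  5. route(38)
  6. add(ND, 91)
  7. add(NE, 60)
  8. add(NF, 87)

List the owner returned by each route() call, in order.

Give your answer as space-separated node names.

Answer: NC NC

Derivation:
Op 1: add NA@21 -> ring=[21:NA]
Op 2: add NB@31 -> ring=[21:NA,31:NB]
Op 3: add NC@9 -> ring=[9:NC,21:NA,31:NB]
Op 4: route key 74: none >= 74, wrap to smallest pos 9 -> NC
Op 5: route key 38: none >= 38, wrap to smallest pos 9 -> NC
Op 6: add ND@91 -> ring=[9:NC,21:NA,31:NB,91:ND]
Op 7: add NE@60 -> ring=[9:NC,21:NA,31:NB,60:NE,91:ND]
Op 8: add NF@87 -> ring=[9:NC,21:NA,31:NB,60:NE,87:NF,91:ND]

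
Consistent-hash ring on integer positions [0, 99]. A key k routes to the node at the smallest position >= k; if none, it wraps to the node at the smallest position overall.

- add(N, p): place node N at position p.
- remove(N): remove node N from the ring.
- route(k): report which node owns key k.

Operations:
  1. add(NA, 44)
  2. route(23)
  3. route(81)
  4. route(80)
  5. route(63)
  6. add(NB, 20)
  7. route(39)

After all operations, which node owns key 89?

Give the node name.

Answer: NB

Derivation:
Op 1: add NA@44 -> ring=[44:NA]
Op 2: route key 23: smallest pos >= 23 is 44 -> NA
Op 3: route key 81: none >= 81, wrap to smallest pos 44 -> NA
Op 4: route key 80: none >= 80, wrap to smallest pos 44 -> NA
Op 5: route key 63: none >= 63, wrap to smallest pos 44 -> NA
Op 6: add NB@20 -> ring=[20:NB,44:NA]
Op 7: route key 39: smallest pos >= 39 is 44 -> NA
Final route key 89: none >= 89, wrap to smallest pos 20 -> NB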